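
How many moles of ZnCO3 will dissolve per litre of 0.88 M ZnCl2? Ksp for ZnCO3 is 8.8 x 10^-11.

ZnCO3(s) ⇌ Zn^2+(aq) + CO3^2-(aq)
Ksp = [Zn^2+][CO3^2-]
If s mol/L dissolves here, [Zn^2+] = 0.88 + s ≈ 0.88, [CO3^2-] = s (Ksp is small, so little additional dissolves).
Ksp ≈ 0.88 × s
s = 1.0 × 10^-10 M
Check: s = 1.0 x 10^-10 ≪ 0.88, so the approximation is valid.

s ≈ 1.0 × 10^-10 M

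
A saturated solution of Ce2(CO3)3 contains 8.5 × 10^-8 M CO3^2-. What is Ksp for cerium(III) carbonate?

Ce2(CO3)3(s) <=> 2 Ce^3+ + 3 CO3^2-
Stoichiometry gives [Ce^3+] = (2/3)[CO3^2-] = 5.67 × 10^-8 M.
Ksp = [Ce^3+]^2[CO3^2-]^3
Ksp = (5.67 × 10^-8)^2 × (8.5 × 10^-8)^3 = 2.0 x 10^-36

Ksp = 2.0e-36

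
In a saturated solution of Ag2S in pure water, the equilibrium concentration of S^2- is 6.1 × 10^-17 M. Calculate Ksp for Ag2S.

Ag2S(s) ⇌ 2 Ag^+ + S^2-
Stoichiometry gives [Ag^+] = (2/1)[S^2-] = 1.22 x 10^-16 M.
Ksp = [Ag^+]^2[S^2-]
Ksp = (1.22 x 10^-16)^2 × 6.1 x 10^-17 = 9.1 × 10^-49

9.1e-49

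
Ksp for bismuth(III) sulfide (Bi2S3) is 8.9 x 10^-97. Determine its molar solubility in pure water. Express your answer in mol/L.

2.4e-20 M

Bi2S3(s) ⇌ 2 Bi^3+ + 3 S^2-
Ksp = [Bi^3+]^2[S^2-]^3
If s mol/L of Bi2S3 dissolves, [Bi^3+] = 2s and [S^2-] = 3s.
Substituting: Ksp = (2s)^2(3s)^3 = 108s^5
Solving, s = (8.9 x 10^-97/108)^(1/5) = 2.4 × 10^-20 M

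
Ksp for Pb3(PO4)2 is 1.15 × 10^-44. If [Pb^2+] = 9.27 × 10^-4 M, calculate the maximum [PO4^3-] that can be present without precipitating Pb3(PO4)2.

Pb3(PO4)2(s) <=> 3 Pb^2+ + 2 PO4^3-
Ksp = [Pb^2+]^3[PO4^3-]^2
Precipitation begins when Q = Ksp. With [Pb^2+] = 9.27 × 10^-4 M:
1.15 × 10^-44 = (9.27 × 10^-4)^3 × [PO4^3-]^2
[PO4^3-] = (1.15 × 10^-44 / 7.966 × 10^-10)^(1/2) = 3.80 x 10^-18 M

[PO4^3-] = 3.80 × 10^-18 M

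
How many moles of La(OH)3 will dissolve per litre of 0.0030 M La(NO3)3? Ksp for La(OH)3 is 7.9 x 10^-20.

9.9 × 10^-7 M

La(OH)3(s) <=> La^3+ + 3 OH^-
Ksp = [La^3+][OH^-]^3
Let s be the molar solubility in this solution. [La^3+] = 0.0030 + s ≈ 0.0030, [OH^-] = 3s (common-ion effect: La^3+ is already 0.0030 M).
Ksp ≈ 0.0030 × (3s)^3
s = 9.9 × 10^-7 M
Check: s = 9.9 x 10^-7 ≪ 0.0030, so the approximation is valid.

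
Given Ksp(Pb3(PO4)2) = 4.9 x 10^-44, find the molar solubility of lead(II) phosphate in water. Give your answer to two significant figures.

Pb3(PO4)2(s) <=> 3 Pb^2+(aq) + 2 PO4^3-(aq)
Ksp = [Pb^2+]^3[PO4^3-]^2
If s mol/L of Pb3(PO4)2 dissolves, [Pb^2+] = 3s and [PO4^3-] = 2s.
So Ksp = (3s)^3 × (2s)^2 = 108s^5
s = (4.9 x 10^-44 / 108)^(1/5) = 8.5 x 10^-10 M

s ≈ 8.5 x 10^-10 M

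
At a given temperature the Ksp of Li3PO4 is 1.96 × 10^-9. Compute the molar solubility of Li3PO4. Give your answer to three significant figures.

s = 2.92 × 10^-3 M

Li3PO4(s) <=> 3 Li^+(aq) + PO4^3-(aq)
Ksp = [Li^+]^3[PO4^3-]
If s mol/L of Li3PO4 dissolves, [Li^+] = 3s and [PO4^3-] = s.
So Ksp = (3s)^3 × s = 27s^4
Solving, s = (1.96 × 10^-9/27)^(1/4) = 2.92 × 10^-3 M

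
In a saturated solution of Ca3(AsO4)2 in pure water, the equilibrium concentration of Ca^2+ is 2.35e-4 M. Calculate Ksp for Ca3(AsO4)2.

Ca3(AsO4)2(s) <=> 3 Ca^2+ + 2 AsO4^3-
Stoichiometry gives [AsO4^3-] = (2/3)[Ca^2+] = 1.567 × 10^-4 M.
Ksp = [Ca^2+]^3[AsO4^3-]^2
Ksp = (2.35 x 10^-4)^3 × (1.567 × 10^-4)^2 = 3.19 x 10^-19

Ksp ≈ 3.19e-19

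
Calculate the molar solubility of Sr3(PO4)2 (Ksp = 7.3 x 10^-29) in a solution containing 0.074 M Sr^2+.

s ≈ 2.1e-13 M

Sr3(PO4)2(s) ⇌ 3 Sr^2+ + 2 PO4^3-
Ksp = [Sr^2+]^3[PO4^3-]^2
Let s = moles of Sr3(PO4)2 that dissolve per litre. [Sr^2+] = 0.074 + 3s ≈ 0.074, [PO4^3-] = 2s (since the Sr^2+ already present dominates).
Ksp ≈ (0.074)^3 × (2s)^2
s = 2.1 × 10^-13 M
Check: 3s = 6.4 × 10^-13 ≪ 0.074, so the approximation is valid.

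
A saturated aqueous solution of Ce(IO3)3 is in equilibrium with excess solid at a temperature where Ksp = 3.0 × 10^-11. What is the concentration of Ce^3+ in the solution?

[Ce^3+] ≈ 1.0 × 10^-3 M

Ce(IO3)3(s) ⇌ Ce^3+ + 3 IO3^-
Ksp = [Ce^3+][IO3^-]^3
For each mole of Ce(IO3)3 that dissolves: [Ce^3+] = s, [IO3^-] = 3s.
Ksp = s(3s)^3 = 27s^4
s^4 = 3.0 × 10^-11 / 27, so s = 1.03 x 10^-3 M
[Ce^3+] = s = 1.0 x 10^-3 M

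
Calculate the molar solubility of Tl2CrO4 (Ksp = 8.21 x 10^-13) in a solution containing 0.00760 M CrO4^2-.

s ≈ 5.20e-6 M

Tl2CrO4(s) ⇌ 2 Tl^+(aq) + CrO4^2-(aq)
Ksp = [Tl^+]^2[CrO4^2-]
Let s be the molar solubility in this solution. [Tl^+] = 2s, [CrO4^2-] = 0.00760 + s ≈ 0.00760 (common-ion effect: CrO4^2- is already 0.00760 M).
Ksp ≈ (2s)^2 × 0.00760
s = 5.20 x 10^-6 M
Check: s = 5.2 × 10^-6 ≪ 0.00760, so the approximation is valid.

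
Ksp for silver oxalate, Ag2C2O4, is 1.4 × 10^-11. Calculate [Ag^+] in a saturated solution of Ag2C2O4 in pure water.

Ag2C2O4(s) ⇌ 2 Ag^+ + C2O4^2-
Ksp = [Ag^+]^2[C2O4^2-]
Let s = molar solubility. Then [Ag^+] = 2s and [C2O4^2-] = s.
Ksp = (2s)^2s = 4s^3
s^3 = 1.4 × 10^-11 / 4, so s = 1.52 × 10^-4 M
[Ag^+] = 2s = 3.0 x 10^-4 M

[Ag^+] ≈ 3.0 × 10^-4 M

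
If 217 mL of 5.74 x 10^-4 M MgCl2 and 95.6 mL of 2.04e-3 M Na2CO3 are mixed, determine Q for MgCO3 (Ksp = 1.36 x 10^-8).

Q ≈ 2.49 × 10^-7

Total volume = 217 + 95.6 = 312.6 mL.
[Mg^2+] = 5.74 × 10^-4 × (217/312.6) = 3.985 × 10^-4 M
[CO3^2-] = 2.04 × 10^-3 × (95.6/312.6) = 6.239 × 10^-4 M
MgCO3(s) ⇌ Mg^2+(aq) + CO3^2-(aq), so Q = [Mg^2+][CO3^2-]
Q = (3.985 x 10^-4)(6.239 × 10^-4) = 2.49 × 10^-7
Q > Ksp, so MgCO3 will precipitate.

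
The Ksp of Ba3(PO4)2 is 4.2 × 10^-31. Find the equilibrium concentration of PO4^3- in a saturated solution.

6.6 × 10^-7 M

Ba3(PO4)2(s) <=> 3 Ba^2+ + 2 PO4^3-
Ksp = [Ba^2+]^3[PO4^3-]^2
With molar solubility s: [Ba^2+] = 3s, [PO4^3-] = 2s.
Ksp = (3s)^3(2s)^2 = 108s^5
s = (4.2 × 10^-31 / 108)^(1/5) = 3.30 × 10^-7 M
[PO4^3-] = 2s = 6.6 × 10^-7 M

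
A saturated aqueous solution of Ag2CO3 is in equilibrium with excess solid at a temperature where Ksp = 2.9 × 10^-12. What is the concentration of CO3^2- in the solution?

Ag2CO3(s) <=> 2 Ag^+(aq) + CO3^2-(aq)
Ksp = [Ag^+]^2[CO3^2-]
Let s = molar solubility. Then [Ag^+] = 2s and [CO3^2-] = s.
Substituting: Ksp = (2s)^2s = 4s^3
s^3 = 2.9 × 10^-12 / 4, so s = 8.98 × 10^-5 M
[CO3^2-] = s = 9.0 × 10^-5 M

[CO3^2-] = 9.0 × 10^-5 M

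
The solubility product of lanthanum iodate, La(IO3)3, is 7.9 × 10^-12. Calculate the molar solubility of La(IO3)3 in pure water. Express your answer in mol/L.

La(IO3)3(s) <=> La^3+(aq) + 3 IO3^-(aq)
Ksp = [La^3+][IO3^-]^3
Let s = molar solubility. Then [La^3+] = s and [IO3^-] = 3s.
Substituting: Ksp = s(3s)^3 = 27s^4
s^4 = 7.9 × 10^-12 / 27, so s = 7.4 × 10^-4 M

s = 7.4 × 10^-4 M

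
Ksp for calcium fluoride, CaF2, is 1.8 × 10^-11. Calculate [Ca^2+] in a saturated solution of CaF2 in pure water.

CaF2(s) <=> Ca^2+(aq) + 2 F^-(aq)
Ksp = [Ca^2+][F^-]^2
With molar solubility s: [Ca^2+] = s, [F^-] = 2s.
Ksp = s(2s)^2 = 4s^3
s^3 = 1.8 × 10^-11 / 4, so s = 1.65 x 10^-4 M
[Ca^2+] = s = 1.7 × 10^-4 M

1.7e-4 M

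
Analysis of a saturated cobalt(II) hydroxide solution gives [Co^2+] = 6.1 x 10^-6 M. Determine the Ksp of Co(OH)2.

Ksp = 9.1e-16

Co(OH)2(s) ⇌ Co^2+(aq) + 2 OH^-(aq)
Stoichiometry gives [OH^-] = (2/1)[Co^2+] = 1.22 × 10^-5 M.
Ksp = [Co^2+][OH^-]^2
Ksp = 6.1 × 10^-6 × (1.22 × 10^-5)^2 = 9.1 × 10^-16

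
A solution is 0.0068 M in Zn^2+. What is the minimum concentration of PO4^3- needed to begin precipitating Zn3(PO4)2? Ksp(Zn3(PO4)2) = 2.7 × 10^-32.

Zn3(PO4)2(s) ⇌ 3 Zn^2+(aq) + 2 PO4^3-(aq)
Ksp = [Zn^2+]^3[PO4^3-]^2
Precipitation begins when Q = Ksp. With [Zn^2+] = 0.0068 M:
2.7 × 10^-32 = (0.0068)^3 × [PO4^3-]^2
[PO4^3-] = (2.7 × 10^-32 / 3.14 × 10^-7)^(1/2) = 2.9 × 10^-13 M

[PO4^3-] = 2.9 × 10^-13 M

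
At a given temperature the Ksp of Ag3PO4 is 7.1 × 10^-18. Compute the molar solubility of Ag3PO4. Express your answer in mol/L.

Ag3PO4(s) ⇌ 3 Ag^+ + PO4^3-
Ksp = [Ag^+]^3[PO4^3-]
If s mol/L of Ag3PO4 dissolves, [Ag^+] = 3s and [PO4^3-] = s.
So Ksp = (3s)^3 × s = 27s^4
s = (7.1 × 10^-18 / 27)^(1/4) = 2.3 × 10^-5 M

s ≈ 2.3 × 10^-5 M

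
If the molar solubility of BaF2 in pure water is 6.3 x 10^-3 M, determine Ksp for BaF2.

BaF2(s) <=> Ba^2+(aq) + 2 F^-(aq)
With molar solubility s: [Ba^2+] = s, [F^-] = 2s.
Ksp = [Ba^2+][F^-]^2
Substituting: Ksp = s(2s)^2 = 4s^3
Ksp = 4 × (6.3 x 10^-3)^3 = 1.0 x 10^-6

Ksp = 1.0e-6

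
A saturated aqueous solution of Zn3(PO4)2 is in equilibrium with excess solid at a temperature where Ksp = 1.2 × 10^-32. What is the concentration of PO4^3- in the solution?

Zn3(PO4)2(s) ⇌ 3 Zn^2+ + 2 PO4^3-
Ksp = [Zn^2+]^3[PO4^3-]^2
For each mole of Zn3(PO4)2 that dissolves: [Zn^2+] = 3s, [PO4^3-] = 2s.
Ksp = (3s)^3(2s)^2 = 108s^5
s^5 = 1.2 × 10^-32 / 108, so s = 1.62 x 10^-7 M
[PO4^3-] = 2s = 3.2 x 10^-7 M

3.2 x 10^-7 M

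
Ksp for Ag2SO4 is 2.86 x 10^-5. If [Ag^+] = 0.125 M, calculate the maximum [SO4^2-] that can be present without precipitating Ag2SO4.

Ag2SO4(s) ⇌ 2 Ag^+ + SO4^2-
Ksp = [Ag^+]^2[SO4^2-]
Precipitation begins when Q = Ksp. With [Ag^+] = 0.125 M:
2.86 x 10^-5 = (0.125)^2 × [SO4^2-]
[SO4^2-] = (2.86 x 10^-5 / 1.563 x 10^-2) = 1.83 x 10^-3 M

1.83 × 10^-3 M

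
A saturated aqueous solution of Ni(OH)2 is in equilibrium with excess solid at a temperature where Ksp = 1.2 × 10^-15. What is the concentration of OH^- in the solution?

Ni(OH)2(s) <=> Ni^2+(aq) + 2 OH^-(aq)
Ksp = [Ni^2+][OH^-]^2
If s mol/L of Ni(OH)2 dissolves, [Ni^2+] = s and [OH^-] = 2s.
So Ksp = s × (2s)^2 = 4s^3
s^3 = 1.2 × 10^-15 / 4, so s = 6.69 x 10^-6 M
[OH^-] = 2s = 1.3 × 10^-5 M

[OH^-] ≈ 1.3e-5 M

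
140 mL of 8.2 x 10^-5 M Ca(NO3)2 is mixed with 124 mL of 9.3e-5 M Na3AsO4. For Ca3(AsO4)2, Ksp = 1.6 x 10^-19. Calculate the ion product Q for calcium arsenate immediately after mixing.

Total volume = 140 + 124 = 264 mL.
[Ca^2+] = 8.2 × 10^-5 × (140/264) = 4.35 x 10^-5 M
[AsO4^3-] = 9.3 × 10^-5 × (124/264) = 4.37 x 10^-5 M
Ca3(AsO4)2(s) <=> 3 Ca^2+(aq) + 2 AsO4^3-(aq), so Q = [Ca^2+]^3[AsO4^3-]^2
Q = (4.35 × 10^-5)^3(4.37 × 10^-5)^2 = 1.6 × 10^-22
Q < Ksp, so no precipitate of Ca3(AsO4)2 forms.

Q ≈ 1.6 x 10^-22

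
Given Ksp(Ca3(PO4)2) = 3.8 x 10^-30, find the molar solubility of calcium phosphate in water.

Ca3(PO4)2(s) ⇌ 3 Ca^2+(aq) + 2 PO4^3-(aq)
Ksp = [Ca^2+]^3[PO4^3-]^2
Let s = molar solubility. Then [Ca^2+] = 3s and [PO4^3-] = 2s.
Substituting: Ksp = (3s)^3(2s)^2 = 108s^5
s = (3.8 x 10^-30 / 108)^(1/5) = 5.1 x 10^-7 M

s = 5.1e-7 M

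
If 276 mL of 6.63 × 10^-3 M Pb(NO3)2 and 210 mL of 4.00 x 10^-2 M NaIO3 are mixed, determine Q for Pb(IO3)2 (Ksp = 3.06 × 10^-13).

Total volume = 276 + 210 = 486 mL.
[Pb^2+] = 6.63 × 10^-3 × (276/486) = 3.765 × 10^-3 M
[IO3^-] = 4.00 x 10^-2 × (210/486) = 1.728 × 10^-2 M
Pb(IO3)2(s) ⇌ Pb^2+(aq) + 2 IO3^-(aq), so Q = [Pb^2+][IO3^-]^2
Q = (3.765 × 10^-3)(1.728 × 10^-2)^2 = 1.12 x 10^-6
Q > Ksp, so Pb(IO3)2 will precipitate.

Q = 1.12 × 10^-6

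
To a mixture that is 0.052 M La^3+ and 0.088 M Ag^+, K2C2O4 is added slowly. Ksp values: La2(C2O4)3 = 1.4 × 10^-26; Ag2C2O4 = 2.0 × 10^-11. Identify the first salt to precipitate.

Precipitation of each salt starts when its ion product equals its Ksp.
For La2(C2O4)3: 1.4 × 10^-26 = (0.052)^2 × [C2O4^2-]^3  ⇒  [C2O4^2-] = 1.7 × 10^-8 M.
For Ag2C2O4: 2.0 × 10^-11 = (0.088)^2 × [C2O4^2-]  ⇒  [C2O4^2-] = 2.6 x 10^-9 M.
The salt with the lower threshold [C2O4^2-] precipitates first: Ag2C2O4.

Ag2C2O4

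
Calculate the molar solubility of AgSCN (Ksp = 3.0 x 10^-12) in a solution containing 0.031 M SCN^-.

s ≈ 9.7 × 10^-11 M

AgSCN(s) <=> Ag^+(aq) + SCN^-(aq)
Ksp = [Ag^+][SCN^-]
Let s be the molar solubility in this solution. [Ag^+] = s, [SCN^-] = 0.031 + s ≈ 0.031 (common-ion effect: SCN^- is already 0.031 M).
Ksp ≈ s × 0.031
s = 9.7 × 10^-11 M
Check: s = 9.7 x 10^-11 ≪ 0.031, so the approximation is valid.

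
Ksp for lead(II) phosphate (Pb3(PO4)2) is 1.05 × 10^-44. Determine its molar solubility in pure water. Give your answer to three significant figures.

s = 6.27 × 10^-10 M

Pb3(PO4)2(s) ⇌ 3 Pb^2+(aq) + 2 PO4^3-(aq)
Ksp = [Pb^2+]^3[PO4^3-]^2
For each mole of Pb3(PO4)2 that dissolves: [Pb^2+] = 3s, [PO4^3-] = 2s.
Substituting: Ksp = (3s)^3(2s)^2 = 108s^5
s = (1.05 × 10^-44 / 108)^(1/5) = 6.27 × 10^-10 M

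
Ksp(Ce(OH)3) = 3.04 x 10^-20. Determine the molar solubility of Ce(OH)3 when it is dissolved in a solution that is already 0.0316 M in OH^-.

9.63 × 10^-16 M

Ce(OH)3(s) ⇌ Ce^3+(aq) + 3 OH^-(aq)
Ksp = [Ce^3+][OH^-]^3
Let s = moles of Ce(OH)3 that dissolve per litre. [Ce^3+] = s, [OH^-] = 0.0316 + 3s ≈ 0.0316 (Ksp is small, so little additional dissolves).
Ksp ≈ s × (0.0316)^3
s = 9.63 × 10^-16 M
Check: 3s = 2.9 x 10^-15 ≪ 0.0316, so the approximation is valid.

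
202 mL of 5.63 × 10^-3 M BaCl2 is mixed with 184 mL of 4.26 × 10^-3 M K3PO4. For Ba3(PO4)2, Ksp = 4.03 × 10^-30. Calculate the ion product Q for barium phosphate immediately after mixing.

Q ≈ 1.05e-13

Total volume = 202 + 184 = 386 mL.
[Ba^2+] = 5.63 × 10^-3 × (202/386) = 2.946 × 10^-3 M
[PO4^3-] = 4.26 x 10^-3 × (184/386) = 2.031 × 10^-3 M
Ba3(PO4)2(s) <=> 3 Ba^2+ + 2 PO4^3-, so Q = [Ba^2+]^3[PO4^3-]^2
Q = (2.946 x 10^-3)^3(2.031 × 10^-3)^2 = 1.05 × 10^-13
Q > Ksp, so Ba3(PO4)2 will precipitate.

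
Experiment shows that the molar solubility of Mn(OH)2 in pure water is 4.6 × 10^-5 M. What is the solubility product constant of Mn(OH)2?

Mn(OH)2(s) ⇌ Mn^2+(aq) + 2 OH^-(aq)
If s mol/L of Mn(OH)2 dissolves, [Mn^2+] = s and [OH^-] = 2s.
Ksp = [Mn^2+][OH^-]^2
So Ksp = s × (2s)^2 = 4s^3
With s = 4.6 × 10^-5: Ksp = 3.9 × 10^-13

Ksp = 3.9 × 10^-13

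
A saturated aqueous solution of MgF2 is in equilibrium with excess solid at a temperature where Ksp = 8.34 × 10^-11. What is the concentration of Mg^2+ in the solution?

[Mg^2+] = 2.75 x 10^-4 M

MgF2(s) ⇌ Mg^2+(aq) + 2 F^-(aq)
Ksp = [Mg^2+][F^-]^2
With molar solubility s: [Mg^2+] = s, [F^-] = 2s.
Substituting: Ksp = s(2s)^2 = 4s^3
s^3 = 8.34 × 10^-11 / 4, so s = 2.752 x 10^-4 M
[Mg^2+] = s = 2.75 × 10^-4 M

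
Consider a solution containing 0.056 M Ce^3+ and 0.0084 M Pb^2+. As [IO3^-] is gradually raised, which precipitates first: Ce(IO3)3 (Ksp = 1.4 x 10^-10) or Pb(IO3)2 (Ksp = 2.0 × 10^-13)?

Pb(IO3)2

Precipitation of each salt starts when its ion product equals its Ksp.
For Ce(IO3)3: 1.4 x 10^-10 = 0.056 × [IO3^-]^3  ⇒  [IO3^-] = 1.4 × 10^-3 M.
For Pb(IO3)2: 2.0 × 10^-13 = 0.0084 × [IO3^-]^2  ⇒  [IO3^-] = 4.9 × 10^-6 M.
The salt with the lower threshold [IO3^-] precipitates first: Pb(IO3)2.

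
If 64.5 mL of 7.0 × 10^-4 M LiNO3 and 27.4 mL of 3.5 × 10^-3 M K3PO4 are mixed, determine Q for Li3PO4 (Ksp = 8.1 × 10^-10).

Total volume = 64.5 + 27.4 = 91.9 mL.
[Li^+] = 7.0 × 10^-4 × (64.5/91.9) = 4.91 × 10^-4 M
[PO4^3-] = 3.5 x 10^-3 × (27.4/91.9) = 1.04 × 10^-3 M
Li3PO4(s) ⇌ 3 Li^+ + PO4^3-, so Q = [Li^+]^3[PO4^3-]
Q = (4.91 × 10^-4)^3(1.04 × 10^-3) = 1.2 x 10^-13
Q < Ksp, so no precipitate of Li3PO4 forms.

Q ≈ 1.2 × 10^-13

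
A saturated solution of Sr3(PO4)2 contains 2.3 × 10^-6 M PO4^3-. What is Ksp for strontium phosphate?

2.2 × 10^-28

Sr3(PO4)2(s) ⇌ 3 Sr^2+ + 2 PO4^3-
Stoichiometry gives [Sr^2+] = (3/2)[PO4^3-] = 3.45 × 10^-6 M.
Ksp = [Sr^2+]^3[PO4^3-]^2
Ksp = (3.45 × 10^-6)^3 × (2.3 × 10^-6)^2 = 2.2 x 10^-28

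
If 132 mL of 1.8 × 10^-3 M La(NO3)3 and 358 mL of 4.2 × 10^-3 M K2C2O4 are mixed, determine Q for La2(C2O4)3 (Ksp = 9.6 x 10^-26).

Total volume = 132 + 358 = 490 mL.
[La^3+] = 1.8 × 10^-3 × (132/490) = 4.85 × 10^-4 M
[C2O4^2-] = 4.2 × 10^-3 × (358/490) = 3.07 × 10^-3 M
La2(C2O4)3(s) ⇌ 2 La^3+ + 3 C2O4^2-, so Q = [La^3+]^2[C2O4^2-]^3
Q = (4.85 × 10^-4)^2(3.07 x 10^-3)^3 = 6.8 × 10^-15
Q > Ksp, so La2(C2O4)3 will precipitate.

6.8 × 10^-15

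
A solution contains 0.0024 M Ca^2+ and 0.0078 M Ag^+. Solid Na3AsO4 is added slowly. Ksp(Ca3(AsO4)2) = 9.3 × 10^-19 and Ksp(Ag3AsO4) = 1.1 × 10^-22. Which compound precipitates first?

Each salt begins to precipitate when Q = Ksp, i.e. when [AsO4^3-] reaches its threshold.
For Ca3(AsO4)2: 9.3 × 10^-19 = (0.0024)^3 × [AsO4^3-]^2  ⇒  [AsO4^3-] = 8.2 × 10^-6 M.
For Ag3AsO4: 1.1 × 10^-22 = (0.0078)^3 × [AsO4^3-]  ⇒  [AsO4^3-] = 2.3 × 10^-16 M.
The salt with the lower threshold [AsO4^3-] precipitates first: Ag3AsO4.

Ag3AsO4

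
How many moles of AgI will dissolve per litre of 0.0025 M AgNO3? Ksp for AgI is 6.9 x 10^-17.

s = 2.8e-14 M

AgI(s) ⇌ Ag^+ + I^-
Ksp = [Ag^+][I^-]
Let s be the molar solubility in this solution. [Ag^+] = 0.0025 + s ≈ 0.0025, [I^-] = s (common-ion effect: Ag^+ is already 0.0025 M).
Ksp ≈ 0.0025 × s
s = 2.8 × 10^-14 M
Check: s = 2.8 × 10^-14 ≪ 0.0025, so the approximation is valid.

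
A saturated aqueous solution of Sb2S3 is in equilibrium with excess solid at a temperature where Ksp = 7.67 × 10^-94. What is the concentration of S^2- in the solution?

[S^2-] = 2.80 x 10^-19 M

Sb2S3(s) ⇌ 2 Sb^3+(aq) + 3 S^2-(aq)
Ksp = [Sb^3+]^2[S^2-]^3
For each mole of Sb2S3 that dissolves: [Sb^3+] = 2s, [S^2-] = 3s.
Substituting: Ksp = (2s)^2(3s)^3 = 108s^5
s = (7.67 × 10^-94 / 108)^(1/5) = 9.338 × 10^-20 M
[S^2-] = 3s = 2.80 × 10^-19 M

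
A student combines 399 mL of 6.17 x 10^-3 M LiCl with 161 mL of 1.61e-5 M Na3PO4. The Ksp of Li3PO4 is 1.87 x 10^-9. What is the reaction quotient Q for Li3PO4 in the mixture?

Total volume = 399 + 161 = 560 mL.
[Li^+] = 6.17 × 10^-3 × (399/560) = 4.396 x 10^-3 M
[PO4^3-] = 1.61 × 10^-5 × (161/560) = 4.629 × 10^-6 M
Li3PO4(s) <=> 3 Li^+(aq) + PO4^3-(aq), so Q = [Li^+]^3[PO4^3-]
Q = (4.396 × 10^-3)^3(4.629 x 10^-6) = 3.93 × 10^-13
Q < Ksp, so no precipitate of Li3PO4 forms.

Q ≈ 3.93 x 10^-13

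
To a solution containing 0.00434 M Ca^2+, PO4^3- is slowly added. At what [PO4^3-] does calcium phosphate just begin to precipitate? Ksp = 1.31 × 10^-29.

Ca3(PO4)2(s) ⇌ 3 Ca^2+ + 2 PO4^3-
Ksp = [Ca^2+]^3[PO4^3-]^2
Precipitation begins when Q = Ksp. With [Ca^2+] = 0.00434 M:
1.31 × 10^-29 = (0.00434)^3 × [PO4^3-]^2
[PO4^3-] = (1.31 × 10^-29 / 8.175 × 10^-8)^(1/2) = 1.27 × 10^-11 M

1.27e-11 M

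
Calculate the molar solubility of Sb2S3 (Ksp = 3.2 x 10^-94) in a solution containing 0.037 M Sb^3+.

s ≈ 2.1e-31 M

Sb2S3(s) ⇌ 2 Sb^3+ + 3 S^2-
Ksp = [Sb^3+]^2[S^2-]^3
If s mol/L dissolves here, [Sb^3+] = 0.037 + 2s ≈ 0.037, [S^2-] = 3s (since the Sb^3+ already present dominates).
Ksp ≈ (0.037)^2 × (3s)^3
s = 2.1 × 10^-31 M
Check: 2s = 4.1 × 10^-31 ≪ 0.037, so the approximation is valid.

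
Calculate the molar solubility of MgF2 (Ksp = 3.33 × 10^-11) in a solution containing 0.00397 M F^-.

MgF2(s) ⇌ Mg^2+ + 2 F^-
Ksp = [Mg^2+][F^-]^2
Let s be the molar solubility in this solution. [Mg^2+] = s, [F^-] = 0.00397 + 2s ≈ 0.00397 (Ksp is small, so little additional dissolves).
Ksp ≈ s × (0.00397)^2
s = 2.11 × 10^-6 M
Check: 2s = 4.2 × 10^-6 ≪ 0.00397, so the approximation is valid.

s = 2.11 × 10^-6 M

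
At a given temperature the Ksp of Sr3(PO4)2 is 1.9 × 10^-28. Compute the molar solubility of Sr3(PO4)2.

s ≈ 1.1e-6 M

Sr3(PO4)2(s) ⇌ 3 Sr^2+ + 2 PO4^3-
Ksp = [Sr^2+]^3[PO4^3-]^2
With molar solubility s: [Sr^2+] = 3s, [PO4^3-] = 2s.
Substituting: Ksp = (3s)^3(2s)^2 = 108s^5
Solving, s = (1.9 × 10^-28/108)^(1/5) = 1.1 × 10^-6 M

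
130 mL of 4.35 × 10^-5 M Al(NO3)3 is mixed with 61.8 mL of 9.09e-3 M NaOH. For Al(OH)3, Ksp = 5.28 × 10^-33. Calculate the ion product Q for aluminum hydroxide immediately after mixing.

Total volume = 130 + 61.8 = 191.8 mL.
[Al^3+] = 4.35 × 10^-5 × (130/191.8) = 2.948 × 10^-5 M
[OH^-] = 9.09 x 10^-3 × (61.8/191.8) = 2.929 x 10^-3 M
Al(OH)3(s) <=> Al^3+(aq) + 3 OH^-(aq), so Q = [Al^3+][OH^-]^3
Q = (2.948 x 10^-5)(2.929 x 10^-3)^3 = 7.41 × 10^-13
Q > Ksp, so Al(OH)3 will precipitate.

Q = 7.41 × 10^-13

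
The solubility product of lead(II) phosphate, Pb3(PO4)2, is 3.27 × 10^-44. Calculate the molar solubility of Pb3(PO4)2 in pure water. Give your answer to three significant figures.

Pb3(PO4)2(s) ⇌ 3 Pb^2+ + 2 PO4^3-
Ksp = [Pb^2+]^3[PO4^3-]^2
Let s = molar solubility. Then [Pb^2+] = 3s and [PO4^3-] = 2s.
Substituting: Ksp = (3s)^3(2s)^2 = 108s^5
s^5 = 3.27 × 10^-44 / 108, so s = 7.87 × 10^-10 M

s = 7.87e-10 M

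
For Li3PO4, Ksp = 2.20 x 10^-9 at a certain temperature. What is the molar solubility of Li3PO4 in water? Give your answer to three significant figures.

3.00 × 10^-3 M

Li3PO4(s) ⇌ 3 Li^+(aq) + PO4^3-(aq)
Ksp = [Li^+]^3[PO4^3-]
Let s = molar solubility. Then [Li^+] = 3s and [PO4^3-] = s.
So Ksp = (3s)^3 × s = 27s^4
s = (2.20 x 10^-9 / 27)^(1/4) = 3.00 x 10^-3 M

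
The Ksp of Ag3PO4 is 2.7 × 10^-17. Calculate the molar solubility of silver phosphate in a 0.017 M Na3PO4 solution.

Ag3PO4(s) ⇌ 3 Ag^+ + PO4^3-
Ksp = [Ag^+]^3[PO4^3-]
If s mol/L dissolves here, [Ag^+] = 3s, [PO4^3-] = 0.017 + s ≈ 0.017 (Ksp is small, so little additional dissolves).
Ksp ≈ (3s)^3 × 0.017
s = 3.9 x 10^-6 M
Check: s = 3.9 x 10^-6 ≪ 0.017, so the approximation is valid.

s ≈ 3.9 x 10^-6 M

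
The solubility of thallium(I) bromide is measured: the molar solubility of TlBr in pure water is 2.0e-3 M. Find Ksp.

TlBr(s) ⇌ Tl^+ + Br^-
With molar solubility s: [Tl^+] = s, [Br^-] = s.
Ksp = [Tl^+][Br^-]
Ksp = s^2
With s = 2.0 × 10^-3: Ksp = 4.0 × 10^-6

Ksp ≈ 4.0 x 10^-6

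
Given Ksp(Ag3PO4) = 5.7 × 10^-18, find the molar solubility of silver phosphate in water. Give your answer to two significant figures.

Ag3PO4(s) ⇌ 3 Ag^+(aq) + PO4^3-(aq)
Ksp = [Ag^+]^3[PO4^3-]
With molar solubility s: [Ag^+] = 3s, [PO4^3-] = s.
So Ksp = (3s)^3 × s = 27s^4
s = (5.7 × 10^-18 / 27)^(1/4) = 2.1 × 10^-5 M

2.1 × 10^-5 M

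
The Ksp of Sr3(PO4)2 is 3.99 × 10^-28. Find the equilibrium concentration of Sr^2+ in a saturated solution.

Sr3(PO4)2(s) ⇌ 3 Sr^2+(aq) + 2 PO4^3-(aq)
Ksp = [Sr^2+]^3[PO4^3-]^2
Let s = molar solubility. Then [Sr^2+] = 3s and [PO4^3-] = 2s.
Substituting: Ksp = (3s)^3(2s)^2 = 108s^5
s = (3.99 × 10^-28 / 108)^(1/5) = 1.299 x 10^-6 M
[Sr^2+] = 3s = 3.90 × 10^-6 M

[Sr^2+] ≈ 3.90 × 10^-6 M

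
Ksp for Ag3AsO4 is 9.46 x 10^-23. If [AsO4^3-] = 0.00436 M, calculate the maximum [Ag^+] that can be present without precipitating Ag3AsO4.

Ag3AsO4(s) <=> 3 Ag^+(aq) + AsO4^3-(aq)
Ksp = [Ag^+]^3[AsO4^3-]
Precipitation begins when Q = Ksp. With [AsO4^3-] = 0.00436 M:
9.46 x 10^-23 = (0.00436) × [Ag^+]^3
[Ag^+] = (9.46 x 10^-23 / 4.36 x 10^-3)^(1/3) = 2.79 × 10^-7 M

2.79 × 10^-7 M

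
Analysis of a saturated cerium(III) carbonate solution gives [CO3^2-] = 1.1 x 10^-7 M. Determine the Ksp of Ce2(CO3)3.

7.2e-36

Ce2(CO3)3(s) <=> 2 Ce^3+ + 3 CO3^2-
Stoichiometry gives [Ce^3+] = (2/3)[CO3^2-] = 7.33 × 10^-8 M.
Ksp = [Ce^3+]^2[CO3^2-]^3
Ksp = (7.33 × 10^-8)^2 × (1.1 × 10^-7)^3 = 7.2 x 10^-36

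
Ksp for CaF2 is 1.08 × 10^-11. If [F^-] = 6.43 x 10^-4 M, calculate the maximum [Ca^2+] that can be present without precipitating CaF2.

[Ca^2+] = 2.61e-5 M

CaF2(s) ⇌ Ca^2+(aq) + 2 F^-(aq)
Ksp = [Ca^2+][F^-]^2
Precipitation begins when Q = Ksp. With [F^-] = 6.43 x 10^-4 M:
1.08 × 10^-11 = (6.43 x 10^-4)^2 × [Ca^2+]
[Ca^2+] = (1.08 × 10^-11 / 4.134 × 10^-7) = 2.61 x 10^-5 M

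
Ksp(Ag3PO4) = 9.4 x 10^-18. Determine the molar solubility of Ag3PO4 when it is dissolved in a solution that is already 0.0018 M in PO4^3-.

Ag3PO4(s) ⇌ 3 Ag^+(aq) + PO4^3-(aq)
Ksp = [Ag^+]^3[PO4^3-]
Let s = moles of Ag3PO4 that dissolve per litre. [Ag^+] = 3s, [PO4^3-] = 0.0018 + s ≈ 0.0018 (Ksp is small, so little additional dissolves).
Ksp ≈ (3s)^3 × 0.0018
s = 5.8 x 10^-6 M
Check: s = 5.8 × 10^-6 ≪ 0.0018, so the approximation is valid.

5.8 x 10^-6 M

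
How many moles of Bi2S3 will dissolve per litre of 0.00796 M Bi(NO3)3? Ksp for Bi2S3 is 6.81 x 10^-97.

7.36e-32 M

Bi2S3(s) ⇌ 2 Bi^3+(aq) + 3 S^2-(aq)
Ksp = [Bi^3+]^2[S^2-]^3
Let s be the molar solubility in this solution. [Bi^3+] = 0.00796 + 2s ≈ 0.00796, [S^2-] = 3s (since Bi^3+ from Bi(NO3)3 dominates).
Ksp ≈ (0.00796)^2 × (3s)^3
s = 7.36 × 10^-32 M
Check: 2s = 1.5 × 10^-31 ≪ 0.00796, so the approximation is valid.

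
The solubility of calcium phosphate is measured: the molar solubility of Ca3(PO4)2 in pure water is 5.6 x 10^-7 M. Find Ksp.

Ca3(PO4)2(s) ⇌ 3 Ca^2+ + 2 PO4^3-
With molar solubility s: [Ca^2+] = 3s, [PO4^3-] = 2s.
Ksp = [Ca^2+]^3[PO4^3-]^2
So Ksp = (3s)^3 × (2s)^2 = 108s^5
With s = 5.6 x 10^-7: Ksp = 5.9 × 10^-30

5.9 × 10^-30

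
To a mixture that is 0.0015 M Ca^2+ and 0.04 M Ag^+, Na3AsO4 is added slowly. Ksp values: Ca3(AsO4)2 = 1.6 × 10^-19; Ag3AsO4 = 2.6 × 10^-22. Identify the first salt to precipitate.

Each salt begins to precipitate when Q = Ksp, i.e. when [AsO4^3-] reaches its threshold.
For Ca3(AsO4)2: 1.6 × 10^-19 = (0.0015)^3 × [AsO4^3-]^2  ⇒  [AsO4^3-] = 6.9 × 10^-6 M.
For Ag3AsO4: 2.6 × 10^-22 = (0.04)^3 × [AsO4^3-]  ⇒  [AsO4^3-] = 4.1 x 10^-18 M.
The salt with the lower threshold [AsO4^3-] precipitates first: Ag3AsO4.

Ag3AsO4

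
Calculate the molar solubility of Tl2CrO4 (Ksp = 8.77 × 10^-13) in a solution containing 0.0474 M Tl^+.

Tl2CrO4(s) <=> 2 Tl^+(aq) + CrO4^2-(aq)
Ksp = [Tl^+]^2[CrO4^2-]
Let s be the molar solubility in this solution. [Tl^+] = 0.0474 + 2s ≈ 0.0474, [CrO4^2-] = s (common-ion effect: Tl^+ is already 0.0474 M).
Ksp ≈ (0.0474)^2 × s
s = 3.90 × 10^-10 M
Check: 2s = 7.8 × 10^-10 ≪ 0.0474, so the approximation is valid.

s = 3.90 x 10^-10 M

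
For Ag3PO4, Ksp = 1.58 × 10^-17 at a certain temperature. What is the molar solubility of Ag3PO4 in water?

Ag3PO4(s) ⇌ 3 Ag^+(aq) + PO4^3-(aq)
Ksp = [Ag^+]^3[PO4^3-]
Let s = molar solubility. Then [Ag^+] = 3s and [PO4^3-] = s.
Ksp = (3s)^3s = 27s^4
s = (1.58 × 10^-17 / 27)^(1/4) = 2.77 × 10^-5 M

s = 2.77 × 10^-5 M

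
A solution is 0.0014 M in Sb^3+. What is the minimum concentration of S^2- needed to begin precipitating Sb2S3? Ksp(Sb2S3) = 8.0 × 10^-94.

Sb2S3(s) ⇌ 2 Sb^3+(aq) + 3 S^2-(aq)
Ksp = [Sb^3+]^2[S^2-]^3
Precipitation begins when Q = Ksp. With [Sb^3+] = 0.0014 M:
8.0 × 10^-94 = (0.0014)^2 × [S^2-]^3
[S^2-] = (8.0 × 10^-94 / 1.96 × 10^-6)^(1/3) = 7.4 × 10^-30 M

[S^2-] = 7.4 x 10^-30 M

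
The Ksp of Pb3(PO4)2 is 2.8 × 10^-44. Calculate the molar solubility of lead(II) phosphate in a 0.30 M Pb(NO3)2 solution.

Pb3(PO4)2(s) <=> 3 Pb^2+(aq) + 2 PO4^3-(aq)
Ksp = [Pb^2+]^3[PO4^3-]^2
Let s be the molar solubility in this solution. [Pb^2+] = 0.30 + 3s ≈ 0.30, [PO4^3-] = 2s (common-ion effect: Pb^2+ is already 0.30 M).
Ksp ≈ (0.30)^3 × (2s)^2
s = 5.1 x 10^-22 M
Check: 3s = 1.5 x 10^-21 ≪ 0.30, so the approximation is valid.

5.1 × 10^-22 M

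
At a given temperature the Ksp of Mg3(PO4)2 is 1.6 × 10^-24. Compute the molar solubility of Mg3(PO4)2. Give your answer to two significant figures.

s ≈ 6.8e-6 M

Mg3(PO4)2(s) ⇌ 3 Mg^2+(aq) + 2 PO4^3-(aq)
Ksp = [Mg^2+]^3[PO4^3-]^2
If s mol/L of Mg3(PO4)2 dissolves, [Mg^2+] = 3s and [PO4^3-] = 2s.
Ksp = (3s)^3(2s)^2 = 108s^5
s = (1.6 × 10^-24 / 108)^(1/5) = 6.8 x 10^-6 M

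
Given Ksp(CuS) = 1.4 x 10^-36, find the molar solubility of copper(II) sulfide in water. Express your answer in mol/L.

s ≈ 1.2 × 10^-18 M

CuS(s) <=> Cu^2+(aq) + S^2-(aq)
Ksp = [Cu^2+][S^2-]
With molar solubility s: [Cu^2+] = s, [S^2-] = s.
Ksp = s × s = s^2
s = (1.4 x 10^-36)^(1/2) = 1.2 × 10^-18 M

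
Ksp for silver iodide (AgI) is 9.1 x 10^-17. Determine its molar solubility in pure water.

s = 9.5e-9 M

AgI(s) ⇌ Ag^+(aq) + I^-(aq)
Ksp = [Ag^+][I^-]
If s mol/L of AgI dissolves, [Ag^+] = s and [I^-] = s.
Ksp = (s)(s) = s^2
s = √(9.1 x 10^-17) = 9.5 × 10^-9 M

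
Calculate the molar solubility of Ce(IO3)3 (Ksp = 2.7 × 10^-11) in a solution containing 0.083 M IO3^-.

s ≈ 4.7 × 10^-8 M

Ce(IO3)3(s) ⇌ Ce^3+ + 3 IO3^-
Ksp = [Ce^3+][IO3^-]^3
If s mol/L dissolves here, [Ce^3+] = s, [IO3^-] = 0.083 + 3s ≈ 0.083 (common-ion effect: IO3^- is already 0.083 M).
Ksp ≈ s × (0.083)^3
s = 4.7 x 10^-8 M
Check: 3s = 1.4 x 10^-7 ≪ 0.083, so the approximation is valid.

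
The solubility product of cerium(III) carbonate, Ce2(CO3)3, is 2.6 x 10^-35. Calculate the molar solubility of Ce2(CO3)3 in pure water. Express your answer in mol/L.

Ce2(CO3)3(s) <=> 2 Ce^3+ + 3 CO3^2-
Ksp = [Ce^3+]^2[CO3^2-]^3
If s mol/L of Ce2(CO3)3 dissolves, [Ce^3+] = 2s and [CO3^2-] = 3s.
Ksp = (2s)^2(3s)^3 = 108s^5
s = (2.6 x 10^-35 / 108)^(1/5) = 4.7 × 10^-8 M

s ≈ 4.7 x 10^-8 M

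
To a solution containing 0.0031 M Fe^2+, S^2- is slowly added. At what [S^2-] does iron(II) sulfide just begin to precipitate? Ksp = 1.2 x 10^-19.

FeS(s) ⇌ Fe^2+ + S^2-
Ksp = [Fe^2+][S^2-]
Precipitation begins when Q = Ksp. With [Fe^2+] = 0.0031 M:
1.2 x 10^-19 = (0.0031) × [S^2-]
[S^2-] = (1.2 x 10^-19 / 3.1 × 10^-3) = 3.9 × 10^-17 M

[S^2-] ≈ 3.9 x 10^-17 M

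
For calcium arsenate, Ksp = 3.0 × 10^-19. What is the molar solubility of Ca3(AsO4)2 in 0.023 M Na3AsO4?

Ca3(AsO4)2(s) <=> 3 Ca^2+(aq) + 2 AsO4^3-(aq)
Ksp = [Ca^2+]^3[AsO4^3-]^2
Let s be the molar solubility in this solution. [Ca^2+] = 3s, [AsO4^3-] = 0.023 + 2s ≈ 0.023 (since AsO4^3- from Na3AsO4 dominates).
Ksp ≈ (3s)^3 × (0.023)^2
s = 2.8 x 10^-6 M
Check: 2s = 5.5 x 10^-6 ≪ 0.023, so the approximation is valid.

2.8e-6 M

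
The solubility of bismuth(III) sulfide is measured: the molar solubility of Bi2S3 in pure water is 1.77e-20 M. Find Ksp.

Ksp = 1.88e-97

Bi2S3(s) ⇌ 2 Bi^3+(aq) + 3 S^2-(aq)
Let s = molar solubility. Then [Bi^3+] = 2s and [S^2-] = 3s.
Ksp = [Bi^3+]^2[S^2-]^3
Substituting: Ksp = (2s)^2(3s)^3 = 108s^5
Ksp = 108 × (1.77 × 10^-20)^5 = 1.88 x 10^-97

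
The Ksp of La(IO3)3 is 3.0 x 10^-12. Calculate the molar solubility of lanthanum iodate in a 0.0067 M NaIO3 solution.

1.0 × 10^-5 M

La(IO3)3(s) ⇌ La^3+(aq) + 3 IO3^-(aq)
Ksp = [La^3+][IO3^-]^3
Let s = moles of La(IO3)3 that dissolve per litre. [La^3+] = s, [IO3^-] = 0.0067 + 3s ≈ 0.0067 (since IO3^- from NaIO3 dominates).
Ksp ≈ s × (0.0067)^3
s = 1.0 × 10^-5 M
Check: 3s = 3.0 × 10^-5 ≪ 0.0067, so the approximation is valid.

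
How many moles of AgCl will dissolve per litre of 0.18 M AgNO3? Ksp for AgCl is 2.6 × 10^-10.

s ≈ 1.4 × 10^-9 M

AgCl(s) <=> Ag^+ + Cl^-
Ksp = [Ag^+][Cl^-]
Let s be the molar solubility in this solution. [Ag^+] = 0.18 + s ≈ 0.18, [Cl^-] = s (since Ag^+ from AgNO3 dominates).
Ksp ≈ 0.18 × s
s = 1.4 × 10^-9 M
Check: s = 1.4 x 10^-9 ≪ 0.18, so the approximation is valid.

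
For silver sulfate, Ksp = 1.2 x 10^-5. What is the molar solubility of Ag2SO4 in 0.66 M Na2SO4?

Ag2SO4(s) ⇌ 2 Ag^+(aq) + SO4^2-(aq)
Ksp = [Ag^+]^2[SO4^2-]
If s mol/L dissolves here, [Ag^+] = 2s, [SO4^2-] = 0.66 + s ≈ 0.66 (Ksp is small, so little additional dissolves).
Ksp ≈ (2s)^2 × 0.66
s = 2.1 × 10^-3 M
Check: s = 2.1 × 10^-3 ≪ 0.66, so the approximation is valid.

s = 2.1e-3 M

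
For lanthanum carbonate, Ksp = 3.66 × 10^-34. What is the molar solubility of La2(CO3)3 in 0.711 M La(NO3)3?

La2(CO3)3(s) ⇌ 2 La^3+(aq) + 3 CO3^2-(aq)
Ksp = [La^3+]^2[CO3^2-]^3
Let s be the molar solubility in this solution. [La^3+] = 0.711 + 2s ≈ 0.711, [CO3^2-] = 3s (common-ion effect: La^3+ is already 0.711 M).
Ksp ≈ (0.711)^2 × (3s)^3
s = 2.99 × 10^-12 M
Check: 2s = 6.0 x 10^-12 ≪ 0.711, so the approximation is valid.

s ≈ 2.99 × 10^-12 M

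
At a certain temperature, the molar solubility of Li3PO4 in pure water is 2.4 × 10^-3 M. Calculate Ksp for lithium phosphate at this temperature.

Li3PO4(s) <=> 3 Li^+(aq) + PO4^3-(aq)
For each mole of Li3PO4 that dissolves: [Li^+] = 3s, [PO4^3-] = s.
Ksp = [Li^+]^3[PO4^3-]
So Ksp = (3s)^3 × s = 27s^4
With s = 2.4 x 10^-3: Ksp = 9.0 × 10^-10

Ksp ≈ 9.0 × 10^-10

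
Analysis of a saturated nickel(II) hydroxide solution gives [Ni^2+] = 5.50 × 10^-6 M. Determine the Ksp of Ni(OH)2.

Ksp = 6.66 × 10^-16

Ni(OH)2(s) <=> Ni^2+ + 2 OH^-
Stoichiometry gives [OH^-] = (2/1)[Ni^2+] = 1.100 × 10^-5 M.
Ksp = [Ni^2+][OH^-]^2
Ksp = 5.50 × 10^-6 × (1.100 x 10^-5)^2 = 6.66 × 10^-16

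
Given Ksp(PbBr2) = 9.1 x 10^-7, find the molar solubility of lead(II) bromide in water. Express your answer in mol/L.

s ≈ 6.1 × 10^-3 M

PbBr2(s) ⇌ Pb^2+ + 2 Br^-
Ksp = [Pb^2+][Br^-]^2
For each mole of PbBr2 that dissolves: [Pb^2+] = s, [Br^-] = 2s.
Substituting: Ksp = s(2s)^2 = 4s^3
s = (9.1 x 10^-7 / 4)^(1/3) = 6.1 x 10^-3 M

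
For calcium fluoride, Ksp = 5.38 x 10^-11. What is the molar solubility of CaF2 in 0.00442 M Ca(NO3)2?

5.52e-5 M

CaF2(s) ⇌ Ca^2+(aq) + 2 F^-(aq)
Ksp = [Ca^2+][F^-]^2
Let s = moles of CaF2 that dissolve per litre. [Ca^2+] = 0.00442 + s ≈ 0.00442, [F^-] = 2s (common-ion effect: Ca^2+ is already 0.00442 M).
Ksp ≈ 0.00442 × (2s)^2
s = 5.52 × 10^-5 M
Check: s = 5.5 x 10^-5 ≪ 0.00442, so the approximation is valid.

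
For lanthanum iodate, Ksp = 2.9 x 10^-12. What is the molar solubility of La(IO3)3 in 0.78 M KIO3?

La(IO3)3(s) ⇌ La^3+(aq) + 3 IO3^-(aq)
Ksp = [La^3+][IO3^-]^3
Let s be the molar solubility in this solution. [La^3+] = s, [IO3^-] = 0.78 + 3s ≈ 0.78 (Ksp is small, so little additional dissolves).
Ksp ≈ s × (0.78)^3
s = 6.1 × 10^-12 M
Check: 3s = 1.8 x 10^-11 ≪ 0.78, so the approximation is valid.

s ≈ 6.1 × 10^-12 M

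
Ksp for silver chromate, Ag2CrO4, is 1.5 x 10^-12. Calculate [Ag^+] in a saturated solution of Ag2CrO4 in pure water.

Ag2CrO4(s) ⇌ 2 Ag^+ + CrO4^2-
Ksp = [Ag^+]^2[CrO4^2-]
With molar solubility s: [Ag^+] = 2s, [CrO4^2-] = s.
Substituting: Ksp = (2s)^2s = 4s^3
s = (1.5 x 10^-12 / 4)^(1/3) = 7.21 × 10^-5 M
[Ag^+] = 2s = 1.4 × 10^-4 M

[Ag^+] ≈ 1.4e-4 M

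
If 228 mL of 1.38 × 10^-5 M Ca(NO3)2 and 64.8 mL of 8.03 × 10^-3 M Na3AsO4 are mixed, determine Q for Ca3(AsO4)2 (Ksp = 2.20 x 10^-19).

Total volume = 228 + 64.8 = 292.8 mL.
[Ca^2+] = 1.38 × 10^-5 × (228/292.8) = 1.075 x 10^-5 M
[AsO4^3-] = 8.03 × 10^-3 × (64.8/292.8) = 1.777 × 10^-3 M
Ca3(AsO4)2(s) ⇌ 3 Ca^2+ + 2 AsO4^3-, so Q = [Ca^2+]^3[AsO4^3-]^2
Q = (1.075 × 10^-5)^3(1.777 × 10^-3)^2 = 3.92 × 10^-21
Q < Ksp, so no precipitate of Ca3(AsO4)2 forms.

Q = 3.92 × 10^-21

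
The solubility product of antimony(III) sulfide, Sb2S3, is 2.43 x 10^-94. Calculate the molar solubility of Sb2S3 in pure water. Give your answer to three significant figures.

7.42 x 10^-20 M

Sb2S3(s) ⇌ 2 Sb^3+(aq) + 3 S^2-(aq)
Ksp = [Sb^3+]^2[S^2-]^3
With molar solubility s: [Sb^3+] = 2s, [S^2-] = 3s.
Substituting: Ksp = (2s)^2(3s)^3 = 108s^5
Solving, s = (2.43 x 10^-94/108)^(1/5) = 7.42 × 10^-20 M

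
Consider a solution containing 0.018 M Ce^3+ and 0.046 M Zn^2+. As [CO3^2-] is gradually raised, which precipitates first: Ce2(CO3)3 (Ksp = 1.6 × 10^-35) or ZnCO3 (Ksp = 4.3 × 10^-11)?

Ce2(CO3)3

Precipitation of each salt starts when its ion product equals its Ksp.
For Ce2(CO3)3: 1.6 × 10^-35 = (0.018)^2 × [CO3^2-]^3  ⇒  [CO3^2-] = 3.7 × 10^-11 M.
For ZnCO3: 4.3 × 10^-11 = 0.046 × [CO3^2-]  ⇒  [CO3^2-] = 9.3 x 10^-10 M.
The salt with the lower threshold [CO3^2-] precipitates first: Ce2(CO3)3.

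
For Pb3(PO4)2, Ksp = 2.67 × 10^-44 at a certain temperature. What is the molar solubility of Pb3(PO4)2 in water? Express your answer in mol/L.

s = 7.56 × 10^-10 M

Pb3(PO4)2(s) <=> 3 Pb^2+(aq) + 2 PO4^3-(aq)
Ksp = [Pb^2+]^3[PO4^3-]^2
Let s = molar solubility. Then [Pb^2+] = 3s and [PO4^3-] = 2s.
So Ksp = (3s)^3 × (2s)^2 = 108s^5
s = (2.67 × 10^-44 / 108)^(1/5) = 7.56 × 10^-10 M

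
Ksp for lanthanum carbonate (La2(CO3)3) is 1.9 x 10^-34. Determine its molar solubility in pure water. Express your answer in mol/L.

La2(CO3)3(s) ⇌ 2 La^3+ + 3 CO3^2-
Ksp = [La^3+]^2[CO3^2-]^3
Let s = molar solubility. Then [La^3+] = 2s and [CO3^2-] = 3s.
So Ksp = (2s)^2 × (3s)^3 = 108s^5
s = (1.9 x 10^-34 / 108)^(1/5) = 7.1 × 10^-8 M

7.1e-8 M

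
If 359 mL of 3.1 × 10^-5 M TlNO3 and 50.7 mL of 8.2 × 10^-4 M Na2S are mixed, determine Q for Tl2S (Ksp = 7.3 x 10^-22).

Total volume = 359 + 50.7 = 409.7 mL.
[Tl^+] = 3.1 × 10^-5 × (359/409.7) = 2.72 × 10^-5 M
[S^2-] = 8.2 × 10^-4 × (50.7/409.7) = 1.01 x 10^-4 M
Tl2S(s) <=> 2 Tl^+ + S^2-, so Q = [Tl^+]^2[S^2-]
Q = (2.72 x 10^-5)^2(1.01 x 10^-4) = 7.5 × 10^-14
Q > Ksp, so Tl2S will precipitate.

Q ≈ 7.5e-14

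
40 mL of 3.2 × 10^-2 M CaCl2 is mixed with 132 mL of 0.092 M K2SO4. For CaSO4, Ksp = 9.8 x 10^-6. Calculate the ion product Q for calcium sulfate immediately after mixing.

Q = 5.3 × 10^-4

Total volume = 40 + 132 = 172 mL.
[Ca^2+] = 3.2 × 10^-2 × (40/172) = 7.44 × 10^-3 M
[SO4^2-] = 9.2 x 10^-2 × (132/172) = 7.06 × 10^-2 M
CaSO4(s) ⇌ Ca^2+(aq) + SO4^2-(aq), so Q = [Ca^2+][SO4^2-]
Q = (7.44 x 10^-3)(7.06 x 10^-2) = 5.3 × 10^-4
Q > Ksp, so CaSO4 will precipitate.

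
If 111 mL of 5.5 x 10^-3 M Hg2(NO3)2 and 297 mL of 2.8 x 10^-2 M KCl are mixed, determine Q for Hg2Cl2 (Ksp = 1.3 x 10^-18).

Total volume = 111 + 297 = 408 mL.
[Hg2^2+] = 5.5 × 10^-3 × (111/408) = 1.50 × 10^-3 M
[Cl^-] = 2.8 × 10^-2 × (297/408) = 2.04 × 10^-2 M
Hg2Cl2(s) <=> Hg2^2+ + 2 Cl^-, so Q = [Hg2^2+][Cl^-]^2
Q = (1.50 × 10^-3)(2.04 x 10^-2)^2 = 6.2 × 10^-7
Q > Ksp, so Hg2Cl2 will precipitate.

Q = 6.2e-7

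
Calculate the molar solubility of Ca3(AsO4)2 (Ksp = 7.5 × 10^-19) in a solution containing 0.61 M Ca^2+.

s = 9.1 × 10^-10 M

Ca3(AsO4)2(s) ⇌ 3 Ca^2+ + 2 AsO4^3-
Ksp = [Ca^2+]^3[AsO4^3-]^2
Let s be the molar solubility in this solution. [Ca^2+] = 0.61 + 3s ≈ 0.61, [AsO4^3-] = 2s (Ksp is small, so little additional dissolves).
Ksp ≈ (0.61)^3 × (2s)^2
s = 9.1 × 10^-10 M
Check: 3s = 2.7 × 10^-9 ≪ 0.61, so the approximation is valid.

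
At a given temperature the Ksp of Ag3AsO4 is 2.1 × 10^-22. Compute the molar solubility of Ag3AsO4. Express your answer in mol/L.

Ag3AsO4(s) ⇌ 3 Ag^+(aq) + AsO4^3-(aq)
Ksp = [Ag^+]^3[AsO4^3-]
For each mole of Ag3AsO4 that dissolves: [Ag^+] = 3s, [AsO4^3-] = s.
So Ksp = (3s)^3 × s = 27s^4
Solving, s = (2.1 × 10^-22/27)^(1/4) = 1.7 × 10^-6 M

1.7 × 10^-6 M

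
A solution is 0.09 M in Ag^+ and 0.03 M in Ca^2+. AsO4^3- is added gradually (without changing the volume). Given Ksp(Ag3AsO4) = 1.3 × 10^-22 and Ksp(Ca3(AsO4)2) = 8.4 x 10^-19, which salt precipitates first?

Ag3AsO4

Precipitation of each salt starts when its ion product equals its Ksp.
For Ag3AsO4: 1.3 × 10^-22 = (0.09)^3 × [AsO4^3-]  ⇒  [AsO4^3-] = 1.8 × 10^-19 M.
For Ca3(AsO4)2: 8.4 x 10^-19 = (0.03)^3 × [AsO4^3-]^2  ⇒  [AsO4^3-] = 1.8 × 10^-7 M.
The salt with the lower threshold [AsO4^3-] precipitates first: Ag3AsO4.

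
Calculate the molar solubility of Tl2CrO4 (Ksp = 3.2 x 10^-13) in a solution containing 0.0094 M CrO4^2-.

Tl2CrO4(s) ⇌ 2 Tl^+ + CrO4^2-
Ksp = [Tl^+]^2[CrO4^2-]
Let s be the molar solubility in this solution. [Tl^+] = 2s, [CrO4^2-] = 0.0094 + s ≈ 0.0094 (since the CrO4^2- already present dominates).
Ksp ≈ (2s)^2 × 0.0094
s = 2.9 × 10^-6 M
Check: s = 2.9 × 10^-6 ≪ 0.0094, so the approximation is valid.

s ≈ 2.9e-6 M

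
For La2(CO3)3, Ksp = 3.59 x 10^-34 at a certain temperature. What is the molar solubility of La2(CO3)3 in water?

s = 8.02 x 10^-8 M

La2(CO3)3(s) ⇌ 2 La^3+ + 3 CO3^2-
Ksp = [La^3+]^2[CO3^2-]^3
For each mole of La2(CO3)3 that dissolves: [La^3+] = 2s, [CO3^2-] = 3s.
So Ksp = (2s)^2 × (3s)^3 = 108s^5
s^5 = 3.59 x 10^-34 / 108, so s = 8.02 × 10^-8 M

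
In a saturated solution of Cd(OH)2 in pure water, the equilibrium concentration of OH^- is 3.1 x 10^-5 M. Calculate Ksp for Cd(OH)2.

1.5 × 10^-14

Cd(OH)2(s) ⇌ Cd^2+ + 2 OH^-
Stoichiometry gives [Cd^2+] = (1/2)[OH^-] = 1.55 x 10^-5 M.
Ksp = [Cd^2+][OH^-]^2
Ksp = 1.55 × 10^-5 × (3.1 x 10^-5)^2 = 1.5 × 10^-14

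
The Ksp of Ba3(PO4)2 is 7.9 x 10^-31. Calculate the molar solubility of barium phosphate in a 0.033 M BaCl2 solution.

Ba3(PO4)2(s) <=> 3 Ba^2+(aq) + 2 PO4^3-(aq)
Ksp = [Ba^2+]^3[PO4^3-]^2
Let s = moles of Ba3(PO4)2 that dissolve per litre. [Ba^2+] = 0.033 + 3s ≈ 0.033, [PO4^3-] = 2s (common-ion effect: Ba^2+ is already 0.033 M).
Ksp ≈ (0.033)^3 × (2s)^2
s = 7.4 x 10^-14 M
Check: 3s = 2.2 x 10^-13 ≪ 0.033, so the approximation is valid.

7.4 x 10^-14 M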